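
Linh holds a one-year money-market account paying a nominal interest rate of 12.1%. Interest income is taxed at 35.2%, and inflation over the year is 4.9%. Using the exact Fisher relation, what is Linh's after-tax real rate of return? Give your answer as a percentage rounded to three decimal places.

After-tax nominal return = 12.1% × (1 − 0.352) = 7.8408%.
1 + r = 1.078408 / 1.04900 = 1.028034
After-tax real rate = 1.028034 − 1 → 2.803%.

2.803%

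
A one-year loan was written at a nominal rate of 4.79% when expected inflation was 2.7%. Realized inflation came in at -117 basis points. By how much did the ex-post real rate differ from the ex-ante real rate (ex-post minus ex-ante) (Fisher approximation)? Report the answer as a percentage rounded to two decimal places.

3.87%

Ex-ante: 4.79% − 2.7% = 2.090%
Ex-post: 4.79% − (-1.17%) = 5.960%
Difference (ex-post − ex-ante) = 3.8700% → 3.87%.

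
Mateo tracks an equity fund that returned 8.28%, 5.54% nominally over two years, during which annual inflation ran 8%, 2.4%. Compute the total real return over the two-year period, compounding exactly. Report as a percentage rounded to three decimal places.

3.334%

Nominal growth factor = 1.0828 × 1.0554 = 1.142787
Price-level growth factor = 1.0800 × 1.0240 = 1.105920
Real growth factor = 1.142787 / 1.105920 = 1.033336
Total real return = 1.033336 − 1 → 3.334%.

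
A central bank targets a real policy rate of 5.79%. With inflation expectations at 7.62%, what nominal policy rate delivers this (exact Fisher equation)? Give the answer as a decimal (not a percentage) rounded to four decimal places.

(1 + i) = (1 + r)(1 + π) = 1.05790 × 1.07620 = 1.13851198
i = 1.13851198 − 1, so the required nominal rate is 0.1385.

0.1385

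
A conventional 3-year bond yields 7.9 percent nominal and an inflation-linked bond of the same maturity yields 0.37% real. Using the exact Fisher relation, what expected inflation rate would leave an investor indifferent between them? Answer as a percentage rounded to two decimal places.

(1 + π) = (1 + i)/(1 + r) = 1.07900 / 1.00370 = 1.075022
Break-even inflation = 1.075022 − 1 → 7.50%.

7.50%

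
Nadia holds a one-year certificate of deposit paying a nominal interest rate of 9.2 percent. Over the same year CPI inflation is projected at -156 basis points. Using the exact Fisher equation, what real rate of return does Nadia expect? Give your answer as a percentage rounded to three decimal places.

1 + r = 1.09200 / 0.98440 = 1.1093052
r = 1.1093052 − 1 = 10.93052%, i.e. 10.931%.

10.931%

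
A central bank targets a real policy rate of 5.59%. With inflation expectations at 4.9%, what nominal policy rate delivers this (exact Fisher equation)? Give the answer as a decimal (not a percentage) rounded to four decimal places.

(1 + i) = (1 + r)(1 + π) = 1.05590 × 1.04900 = 1.1076391
i = 1.1076391 − 1, so the required nominal rate is 0.1076.

0.1076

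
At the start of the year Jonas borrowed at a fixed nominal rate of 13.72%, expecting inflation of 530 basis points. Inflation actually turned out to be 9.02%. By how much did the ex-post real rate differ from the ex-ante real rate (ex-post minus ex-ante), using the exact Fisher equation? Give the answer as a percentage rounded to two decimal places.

Ex-ante: (1 + 0.1372)/(1 + 0.0530) − 1 = 7.9962%
Ex-post: (1 + 0.1372)/(1 + 0.0902) − 1 = 4.3111%
Difference (ex-post − ex-ante) = -3.6851% → -3.69%.

-3.69%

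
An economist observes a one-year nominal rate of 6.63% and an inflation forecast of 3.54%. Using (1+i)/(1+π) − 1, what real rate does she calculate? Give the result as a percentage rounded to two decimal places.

1 + r = 1.06630 / 1.03540 = 1.029844
r = 1.029844 − 1 = 2.9844%, i.e. 2.98%.

2.98%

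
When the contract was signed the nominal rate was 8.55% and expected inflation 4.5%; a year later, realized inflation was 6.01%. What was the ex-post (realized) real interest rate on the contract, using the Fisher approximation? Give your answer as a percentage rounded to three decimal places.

2.540%

Ex-post: 8.55% − 6.01% = 2.540%
So the realized real rate is 2.540%.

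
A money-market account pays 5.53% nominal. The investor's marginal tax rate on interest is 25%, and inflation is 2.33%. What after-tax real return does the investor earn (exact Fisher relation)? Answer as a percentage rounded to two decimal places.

1.78%

After-tax nominal return = 5.53% × (1 − 0.25) = 4.1475%.
1 + r = 1.041475 / 1.02330 = 1.017761
After-tax real rate = 1.017761 − 1 → 1.78%.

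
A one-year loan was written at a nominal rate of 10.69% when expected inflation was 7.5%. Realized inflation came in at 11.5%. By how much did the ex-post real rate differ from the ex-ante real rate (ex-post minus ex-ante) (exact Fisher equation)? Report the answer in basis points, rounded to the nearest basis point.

Ex-ante: (1 + 0.1069)/(1 + 0.0750) − 1 = 2.9674%
Ex-post: (1 + 0.1069)/(1 + 0.1150) − 1 = -0.7265%
Difference (ex-post − ex-ante) = -3.6939% → -369 basis points.

-369 basis points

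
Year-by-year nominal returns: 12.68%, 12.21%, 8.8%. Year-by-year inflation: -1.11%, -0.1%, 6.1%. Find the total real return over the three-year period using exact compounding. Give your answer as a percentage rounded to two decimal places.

31.24%

Nominal growth factor = 1.1268 × 1.1221 × 1.0880 = 1.375648
Price-level growth factor = 0.9889 × 0.9990 × 1.0610 = 1.048174
Real growth factor = 1.375648 / 1.048174 = 1.312424
Total real return = 1.312424 − 1 → 31.24%.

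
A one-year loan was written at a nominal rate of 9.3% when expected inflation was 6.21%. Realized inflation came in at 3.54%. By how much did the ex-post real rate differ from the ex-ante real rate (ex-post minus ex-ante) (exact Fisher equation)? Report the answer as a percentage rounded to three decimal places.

Ex-ante: (1 + 0.0930)/(1 + 0.0621) − 1 = 2.9093%
Ex-post: (1 + 0.0930)/(1 + 0.0354) − 1 = 5.5631%
Difference (ex-post − ex-ante) = 2.6537% → 2.654%.

2.654%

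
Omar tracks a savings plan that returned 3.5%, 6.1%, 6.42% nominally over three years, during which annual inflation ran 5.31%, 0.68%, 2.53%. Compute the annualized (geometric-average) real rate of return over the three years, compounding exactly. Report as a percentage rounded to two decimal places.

Compound the nominal returns: 1.0350 × 1.0610 × 1.0642 = 1.16863527.
Compound inflation: 1.0531 × 1.0068 × 1.0253 = 1.08708569.
Deflate: 1.16863527 / 1.08708569 = 1.07501670.
Annualized real rate = 1.07501670^(1/3) − 1 = 2.4405% → 2.44%.

2.44%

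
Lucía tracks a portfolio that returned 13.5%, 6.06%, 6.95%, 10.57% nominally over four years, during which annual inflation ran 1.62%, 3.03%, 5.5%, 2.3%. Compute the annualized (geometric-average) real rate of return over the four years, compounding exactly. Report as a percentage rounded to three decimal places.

5.943%

Nominal growth factor = 1.1350 × 1.0606 × 1.0695 × 1.1057 = 1.42352659
Price-level growth factor = 1.0162 × 1.0303 × 1.0550 × 1.0230 = 1.12998059
Real growth factor = 1.42352659 / 1.12998059 = 1.25977968
Annualized real rate = 1.25977968^(1/4) − 1 = 5.9433% → 5.943%.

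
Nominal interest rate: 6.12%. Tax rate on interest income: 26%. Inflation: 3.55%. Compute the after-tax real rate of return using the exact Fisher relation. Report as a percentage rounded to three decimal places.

After-tax nominal return = 6.12% × (1 − 0.26) = 4.5288%.
1 + r = 1.045288 / 1.03550 = 1.009452
After-tax real rate = 1.009452 − 1 → 0.945%.

0.945%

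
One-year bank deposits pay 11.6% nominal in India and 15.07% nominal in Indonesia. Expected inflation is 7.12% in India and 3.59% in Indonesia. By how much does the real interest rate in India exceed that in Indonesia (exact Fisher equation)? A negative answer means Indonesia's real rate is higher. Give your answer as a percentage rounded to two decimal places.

-6.90%

India: (1 + 0.1160)/(1 + 0.0712) − 1 = 4.1822%
Indonesia: (1 + 0.1507)/(1 + 0.0359) − 1 = 11.0822%
Differential = 4.1822% − 11.0822% = -6.8999% → -6.90%.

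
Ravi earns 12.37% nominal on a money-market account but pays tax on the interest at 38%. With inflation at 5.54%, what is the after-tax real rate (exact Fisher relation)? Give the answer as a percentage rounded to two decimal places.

After-tax nominal return = 12.37% × (1 − 0.38) = 7.6694%.
1 + r = 1.076694 / 1.05540 = 1.020176
After-tax real rate = 1.020176 − 1 → 2.02%.

2.02%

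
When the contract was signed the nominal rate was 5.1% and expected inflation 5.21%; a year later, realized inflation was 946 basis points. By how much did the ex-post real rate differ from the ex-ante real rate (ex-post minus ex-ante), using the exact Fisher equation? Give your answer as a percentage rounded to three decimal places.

-3.879%

Ex-ante: (1 + 0.0510)/(1 + 0.0521) − 1 = -0.1046%
Ex-post: (1 + 0.0510)/(1 + 0.0946) − 1 = -3.9832%
Difference (ex-post − ex-ante) = -3.8786% → -3.879%.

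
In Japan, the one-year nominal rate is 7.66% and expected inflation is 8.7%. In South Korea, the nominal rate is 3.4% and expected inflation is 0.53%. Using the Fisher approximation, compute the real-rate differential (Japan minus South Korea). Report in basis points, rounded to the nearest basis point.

-391 basis points

Japan: 7.66% − 8.7% = -1.040%
South Korea: 3.4% − 0.53% = 2.870%
Differential = -3.910% → -391 basis points.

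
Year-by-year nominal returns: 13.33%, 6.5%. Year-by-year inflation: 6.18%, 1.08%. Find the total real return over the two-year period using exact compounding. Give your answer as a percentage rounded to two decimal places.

Compound the nominal returns: 1.1333 × 1.0650 = 1.206965.
Compound inflation: 1.0618 × 1.0108 = 1.073267.
Deflate: 1.206965 / 1.073267 = 1.124570.
Total real return = 1.124570 − 1 → 12.46%.

12.46%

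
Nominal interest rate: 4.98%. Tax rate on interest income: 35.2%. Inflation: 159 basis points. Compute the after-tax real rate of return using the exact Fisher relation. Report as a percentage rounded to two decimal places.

1.61%

After-tax nominal return = 4.98% × (1 − 0.352) = 3.22704%.
1 + r = 1.0322704 / 1.01590 = 1.016114
After-tax real rate = 1.016114 − 1 → 1.61%.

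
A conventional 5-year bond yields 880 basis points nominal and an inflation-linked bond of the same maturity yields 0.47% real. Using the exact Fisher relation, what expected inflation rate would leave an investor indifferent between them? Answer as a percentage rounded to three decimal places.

(1 + π) = (1 + i)/(1 + r) = 1.08800 / 1.00470 = 1.082910
Break-even inflation = 1.082910 − 1 → 8.291%.

8.291%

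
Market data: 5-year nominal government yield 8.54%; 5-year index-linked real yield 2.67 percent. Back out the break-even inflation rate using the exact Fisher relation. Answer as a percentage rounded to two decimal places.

(1 + π) = (1 + i)/(1 + r) = 1.08540 / 1.02670 = 1.057173
Break-even inflation = 1.057173 − 1 → 5.72%.

5.72%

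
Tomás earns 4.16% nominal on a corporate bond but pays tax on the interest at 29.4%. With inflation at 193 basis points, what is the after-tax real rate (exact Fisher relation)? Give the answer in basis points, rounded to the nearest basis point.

99 basis points

After-tax nominal return = 4.16% × (1 − 0.294) = 2.93696%.
1 + r = 1.0293696 / 1.01930 = 1.009879
After-tax real rate = 1.009879 − 1 → 99 basis points.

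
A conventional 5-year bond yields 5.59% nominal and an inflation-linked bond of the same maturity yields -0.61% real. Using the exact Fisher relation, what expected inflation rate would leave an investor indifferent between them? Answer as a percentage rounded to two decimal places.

(1 + π) = (1 + i)/(1 + r) = 1.05590 / 0.99390 = 1.062381
Break-even inflation = 1.062381 − 1 → 6.24%.

6.24%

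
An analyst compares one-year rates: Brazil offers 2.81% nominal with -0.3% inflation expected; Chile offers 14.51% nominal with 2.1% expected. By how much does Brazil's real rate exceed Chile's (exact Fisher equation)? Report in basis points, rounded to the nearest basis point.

-904 basis points

Brazil: (1 + 0.0281)/(1 − 0.0030) − 1 = 3.1194%
Chile: (1 + 0.1451)/(1 + 0.0210) − 1 = 12.1548%
Differential = 3.1194% − 12.1548% = -9.0354% → -904 basis points.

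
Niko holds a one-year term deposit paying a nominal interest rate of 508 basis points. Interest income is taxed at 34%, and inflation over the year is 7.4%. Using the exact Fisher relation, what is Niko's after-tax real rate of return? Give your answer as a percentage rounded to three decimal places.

After-tax nominal return = 5.08% × (1 − 0.34) = 3.3528%.
1 + r = 1.033528 / 1.07400 = 0.962317
After-tax real rate = 0.962317 − 1 → -3.768%.

-3.768%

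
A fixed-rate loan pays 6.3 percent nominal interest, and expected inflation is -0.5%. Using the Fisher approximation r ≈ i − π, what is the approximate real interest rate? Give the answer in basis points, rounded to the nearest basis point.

680 basis points

r ≈ i − π = 6.3% − (-0.5%) = 680 basis points.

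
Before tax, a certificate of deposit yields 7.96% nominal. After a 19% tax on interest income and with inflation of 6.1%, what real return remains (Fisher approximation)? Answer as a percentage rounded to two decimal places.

After-tax nominal return = 7.96% × (1 − 0.19) = 6.4476%.
r ≈ 6.4476% − 6.1% → 0.35%.

0.35%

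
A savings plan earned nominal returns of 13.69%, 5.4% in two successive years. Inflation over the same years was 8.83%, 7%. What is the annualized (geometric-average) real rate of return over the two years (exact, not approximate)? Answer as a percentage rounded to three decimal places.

1.441%

Compound the nominal returns: 1.1369 × 1.0540 = 1.19829260.
Compound inflation: 1.0883 × 1.0700 = 1.16448100.
Deflate: 1.19829260 / 1.16448100 = 1.02903577.
Annualized real rate = 1.02903577^(1/2) − 1 = 1.4414% → 1.441%.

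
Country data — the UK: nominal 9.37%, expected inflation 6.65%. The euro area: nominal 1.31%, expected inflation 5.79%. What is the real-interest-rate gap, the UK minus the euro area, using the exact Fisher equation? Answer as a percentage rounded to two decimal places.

The UK: (1 + 0.0937)/(1 + 0.0665) − 1 = 2.5504%
The euro area: (1 + 0.0131)/(1 + 0.0579) − 1 = -4.2348%
Differential = 2.5504% − (-4.2348%) = 6.7852% → 6.79%.

6.79%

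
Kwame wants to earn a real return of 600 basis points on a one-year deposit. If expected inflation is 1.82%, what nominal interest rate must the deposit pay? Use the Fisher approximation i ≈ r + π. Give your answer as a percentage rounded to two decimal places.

7.82%

i ≈ r + π = 6% + 1.82% = 7.82%.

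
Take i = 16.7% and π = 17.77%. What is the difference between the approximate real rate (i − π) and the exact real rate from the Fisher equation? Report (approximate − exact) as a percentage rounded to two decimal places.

Approximate: r ≈ 16.700% − 17.770% = -1.0700%
Exact: (1 + 0.1670)/(1 + 0.1777) − 1 = -0.9086%
Error = -1.0700% − (-0.9086%) = -0.1614% → -0.16%.

-0.16%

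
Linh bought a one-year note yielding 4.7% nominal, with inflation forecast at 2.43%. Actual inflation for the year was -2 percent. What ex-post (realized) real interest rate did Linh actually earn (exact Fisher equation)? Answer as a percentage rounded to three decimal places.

Ex-post: (1 + 0.0470)/(1 − 0.0200) − 1 = 6.8367%
So the realized real rate is 6.837%.

6.837%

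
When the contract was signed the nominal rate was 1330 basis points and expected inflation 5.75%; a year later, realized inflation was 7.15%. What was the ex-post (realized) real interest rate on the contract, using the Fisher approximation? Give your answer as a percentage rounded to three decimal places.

6.150%

Ex-post: 13.3% − 7.15% = 6.150%
So the realized real rate is 6.150%.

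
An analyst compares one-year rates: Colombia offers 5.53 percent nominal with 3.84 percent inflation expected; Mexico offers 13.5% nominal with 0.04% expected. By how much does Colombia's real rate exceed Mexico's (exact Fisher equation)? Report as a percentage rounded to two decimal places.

Colombia: (1 + 0.0553)/(1 + 0.0384) − 1 = 1.6275%
Mexico: (1 + 0.1350)/(1 + 0.0004) − 1 = 13.4546%
Differential = 1.6275% − 13.4546% = -11.8271% → -11.83%.

-11.83%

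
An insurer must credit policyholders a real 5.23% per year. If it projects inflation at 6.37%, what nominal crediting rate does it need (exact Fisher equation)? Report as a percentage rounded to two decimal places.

(1 + i) = (1 + r)(1 + π) = 1.05230 × 1.06370 = 1.11933151
i = 1.11933151 − 1, so the required nominal rate is 11.93%.

11.93%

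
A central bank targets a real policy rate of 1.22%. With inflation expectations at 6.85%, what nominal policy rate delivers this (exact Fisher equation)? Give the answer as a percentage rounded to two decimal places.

(1 + i) = (1 + r)(1 + π) = 1.01220 × 1.06850 = 1.0815357
i = 1.0815357 − 1, so the required nominal rate is 8.15%.

8.15%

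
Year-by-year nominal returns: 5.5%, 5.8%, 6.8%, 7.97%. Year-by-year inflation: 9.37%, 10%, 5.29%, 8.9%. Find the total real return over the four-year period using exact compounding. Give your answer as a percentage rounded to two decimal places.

Nominal growth factor = 1.0550 × 1.0580 × 1.0680 × 1.0797 = 1.287101
Price-level growth factor = 1.0937 × 1.1000 × 1.0529 × 1.0890 = 1.379450
Real growth factor = 1.287101 / 1.379450 = 0.933054
Total real return = 0.933054 − 1 → -6.69%.

-6.69%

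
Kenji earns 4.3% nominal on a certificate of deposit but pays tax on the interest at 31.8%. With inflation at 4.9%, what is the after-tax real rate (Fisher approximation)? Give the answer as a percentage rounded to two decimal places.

-1.97%

After-tax nominal return = 4.3% × (1 − 0.318) = 2.9326%.
r ≈ 2.9326% − 4.9% → -1.97%.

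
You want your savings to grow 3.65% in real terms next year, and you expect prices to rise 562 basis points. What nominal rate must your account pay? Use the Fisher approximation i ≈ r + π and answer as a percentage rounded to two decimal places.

9.27%

i ≈ r + π = 3.65% + 5.62% = 9.27%.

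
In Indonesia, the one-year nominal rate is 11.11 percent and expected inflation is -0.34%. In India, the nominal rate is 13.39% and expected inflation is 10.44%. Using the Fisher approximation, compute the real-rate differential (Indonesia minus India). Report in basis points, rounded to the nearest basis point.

Indonesia: 11.11% − (-0.34%) = 11.450%
India: 13.39% − 10.44% = 2.950%
Differential = 8.500% → 850 basis points.

850 basis points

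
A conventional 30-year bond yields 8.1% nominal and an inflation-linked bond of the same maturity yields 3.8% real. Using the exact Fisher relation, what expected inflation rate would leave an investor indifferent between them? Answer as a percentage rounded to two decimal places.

(1 + π) = (1 + i)/(1 + r) = 1.08100 / 1.03800 = 1.041426
Break-even inflation = 1.041426 − 1 → 4.14%.

4.14%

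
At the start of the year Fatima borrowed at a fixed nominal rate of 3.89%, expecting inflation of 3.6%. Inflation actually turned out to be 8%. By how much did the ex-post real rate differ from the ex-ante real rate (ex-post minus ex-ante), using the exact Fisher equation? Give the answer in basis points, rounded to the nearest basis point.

-409 basis points

Ex-ante: (1 + 0.0389)/(1 + 0.0360) − 1 = 0.2799%
Ex-post: (1 + 0.0389)/(1 + 0.0800) − 1 = -3.8056%
Difference (ex-post − ex-ante) = -4.0855% → -409 basis points.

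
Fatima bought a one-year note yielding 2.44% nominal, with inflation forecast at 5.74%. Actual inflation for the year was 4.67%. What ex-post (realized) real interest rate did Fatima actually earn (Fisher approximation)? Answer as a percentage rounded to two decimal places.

Ex-post: 2.44% − 4.67% = -2.230%
So the realized real rate is -2.23%.

-2.23%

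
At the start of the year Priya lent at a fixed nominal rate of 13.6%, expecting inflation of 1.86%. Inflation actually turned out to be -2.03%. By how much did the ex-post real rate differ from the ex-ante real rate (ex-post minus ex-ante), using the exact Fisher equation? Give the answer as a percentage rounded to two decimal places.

Ex-ante: (1 + 0.1360)/(1 + 0.0186) − 1 = 11.5256%
Ex-post: (1 + 0.1360)/(1 − 0.0203) − 1 = 15.9539%
Difference (ex-post − ex-ante) = 4.4282% → 4.43%.

4.43%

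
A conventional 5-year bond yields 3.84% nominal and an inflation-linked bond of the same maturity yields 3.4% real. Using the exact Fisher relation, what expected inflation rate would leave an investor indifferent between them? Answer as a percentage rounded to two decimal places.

0.43%

(1 + π) = (1 + i)/(1 + r) = 1.03840 / 1.03400 = 1.004255
Break-even inflation = 1.004255 − 1 → 0.43%.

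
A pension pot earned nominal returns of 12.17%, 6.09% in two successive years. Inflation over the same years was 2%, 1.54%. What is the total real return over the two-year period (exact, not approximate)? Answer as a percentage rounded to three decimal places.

14.898%

Nominal growth factor = 1.1217 × 1.0609 = 1.190012
Price-level growth factor = 1.0200 × 1.0154 = 1.035708
Real growth factor = 1.190012 / 1.035708 = 1.148984
Total real return = 1.148984 − 1 → 14.898%.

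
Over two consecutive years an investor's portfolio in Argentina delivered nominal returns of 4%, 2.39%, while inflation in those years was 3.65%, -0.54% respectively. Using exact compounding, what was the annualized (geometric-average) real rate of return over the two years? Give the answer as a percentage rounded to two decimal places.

1.63%

Compound the nominal returns: 1.0400 × 1.0239 = 1.06485600.
Compound inflation: 1.0365 × 0.9946 = 1.03090290.
Deflate: 1.06485600 / 1.03090290 = 1.03293530.
Annualized real rate = 1.03293530^(1/2) − 1 = 1.6334% → 1.63%.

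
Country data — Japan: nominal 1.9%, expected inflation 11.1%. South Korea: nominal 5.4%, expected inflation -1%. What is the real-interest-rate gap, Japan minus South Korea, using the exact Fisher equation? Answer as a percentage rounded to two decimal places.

Japan: (1 + 0.0190)/(1 + 0.1110) − 1 = -8.2808%
South Korea: (1 + 0.0540)/(1 − 0.0100) − 1 = 6.4646%
Differential = -8.2808% − 6.4646% = -14.7455% → -14.75%.

-14.75%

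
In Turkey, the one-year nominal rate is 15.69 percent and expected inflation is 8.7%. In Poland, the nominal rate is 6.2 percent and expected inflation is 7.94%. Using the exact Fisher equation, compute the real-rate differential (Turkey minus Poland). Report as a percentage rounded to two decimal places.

Turkey: (1 + 0.1569)/(1 + 0.0870) − 1 = 6.4305%
Poland: (1 + 0.0620)/(1 + 0.0794) − 1 = -1.6120%
Differential = 6.4305% − (-1.6120%) = 8.0425% → 8.04%.

8.04%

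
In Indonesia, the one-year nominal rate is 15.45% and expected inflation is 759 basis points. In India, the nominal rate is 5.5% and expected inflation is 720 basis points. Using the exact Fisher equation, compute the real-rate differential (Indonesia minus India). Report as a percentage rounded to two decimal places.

8.89%

Indonesia: (1 + 0.1545)/(1 + 0.0759) − 1 = 7.3055%
India: (1 + 0.0550)/(1 + 0.0720) − 1 = -1.5858%
Differential = 7.3055% − (-1.5858%) = 8.8913% → 8.89%.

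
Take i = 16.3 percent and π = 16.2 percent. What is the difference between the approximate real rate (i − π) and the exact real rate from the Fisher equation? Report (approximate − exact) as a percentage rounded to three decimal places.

0.014%

Approximate: r ≈ 16.300% − 16.200% = 0.1000%
Exact: (1 + 0.1630)/(1 + 0.1620) − 1 = 0.0861%
Error = 0.1000% − 0.0861% = 0.0139% → 0.014%.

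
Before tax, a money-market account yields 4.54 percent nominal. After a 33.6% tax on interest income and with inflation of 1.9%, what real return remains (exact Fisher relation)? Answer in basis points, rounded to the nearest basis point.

109 basis points

After-tax nominal return = 4.54% × (1 − 0.336) = 3.01456%.
1 + r = 1.0301456 / 1.01900 = 1.010938
After-tax real rate = 1.010938 − 1 → 109 basis points.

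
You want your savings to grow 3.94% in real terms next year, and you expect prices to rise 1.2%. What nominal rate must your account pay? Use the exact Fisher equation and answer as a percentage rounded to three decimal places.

(1 + i) = (1 + r)(1 + π) = 1.03940 × 1.01200 = 1.0518728
i = 1.0518728 − 1, so the required nominal rate is 5.187%.

5.187%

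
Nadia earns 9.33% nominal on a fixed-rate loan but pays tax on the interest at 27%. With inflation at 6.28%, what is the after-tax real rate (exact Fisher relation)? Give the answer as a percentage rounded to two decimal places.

After-tax nominal return = 9.33% × (1 − 0.27) = 6.8109%.
1 + r = 1.068109 / 1.06280 = 1.004995
After-tax real rate = 1.004995 − 1 → 0.50%.

0.50%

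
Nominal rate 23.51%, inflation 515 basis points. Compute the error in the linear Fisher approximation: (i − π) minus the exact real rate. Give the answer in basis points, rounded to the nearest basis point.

90 basis points

Approximate: r ≈ 23.510% − 5.150% = 18.3600%
Exact: (1 + 0.2351)/(1 + 0.0515) − 1 = 17.4608%
Error = 18.3600% − 17.4608% = 0.8992% → 90 basis points.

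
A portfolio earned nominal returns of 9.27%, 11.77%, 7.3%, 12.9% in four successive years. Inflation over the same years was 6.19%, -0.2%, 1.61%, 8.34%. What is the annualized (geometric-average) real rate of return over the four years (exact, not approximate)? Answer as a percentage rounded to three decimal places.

Nominal growth factor = 1.0927 × 1.1177 × 1.0730 × 1.1290 = 1.479516653
Price-level growth factor = 1.0619 × 0.9980 × 1.0161 × 1.0834 = 1.166646936
Real growth factor = 1.479516653 / 1.166646936 = 1.268178579
Annualized real rate = 1.268178579^(1/4) − 1 = 6.11948% → 6.119%.

6.119%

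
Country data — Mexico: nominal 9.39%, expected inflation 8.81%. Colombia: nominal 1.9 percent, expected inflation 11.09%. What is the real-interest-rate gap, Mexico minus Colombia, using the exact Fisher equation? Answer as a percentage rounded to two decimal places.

Mexico: (1 + 0.0939)/(1 + 0.0881) − 1 = 0.5330%
Colombia: (1 + 0.0190)/(1 + 0.1109) − 1 = -8.2726%
Differential = 0.5330% − (-8.2726%) = 8.8056% → 8.81%.

8.81%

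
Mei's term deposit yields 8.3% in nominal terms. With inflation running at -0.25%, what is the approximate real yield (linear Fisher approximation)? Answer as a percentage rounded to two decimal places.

r ≈ i − π = 8.3% − (-0.25%) = 8.55%.

8.55%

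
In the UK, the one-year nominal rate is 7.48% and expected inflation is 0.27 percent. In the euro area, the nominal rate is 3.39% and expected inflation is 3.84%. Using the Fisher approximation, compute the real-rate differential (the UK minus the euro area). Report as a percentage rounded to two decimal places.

The UK: 7.48% − 0.27% = 7.210%
The euro area: 3.39% − 3.84% = -0.450%
Differential = 7.660% → 7.66%.

7.66%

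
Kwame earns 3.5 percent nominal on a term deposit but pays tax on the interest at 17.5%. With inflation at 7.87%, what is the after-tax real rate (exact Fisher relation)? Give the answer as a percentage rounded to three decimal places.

After-tax nominal return = 3.5% × (1 − 0.175) = 2.8875%.
1 + r = 1.028875 / 1.07870 = 0.953810
After-tax real rate = 0.953810 − 1 → -4.619%.

-4.619%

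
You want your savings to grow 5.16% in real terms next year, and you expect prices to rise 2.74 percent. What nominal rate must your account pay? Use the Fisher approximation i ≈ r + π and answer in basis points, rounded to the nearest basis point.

i ≈ r + π = 5.16% + 2.74% = 790 basis points.

790 basis points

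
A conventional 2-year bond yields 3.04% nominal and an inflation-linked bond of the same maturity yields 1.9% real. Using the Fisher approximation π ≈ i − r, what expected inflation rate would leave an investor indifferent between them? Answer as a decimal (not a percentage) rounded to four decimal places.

π ≈ i − r = 3.04% − 1.9% → 0.0114.

0.0114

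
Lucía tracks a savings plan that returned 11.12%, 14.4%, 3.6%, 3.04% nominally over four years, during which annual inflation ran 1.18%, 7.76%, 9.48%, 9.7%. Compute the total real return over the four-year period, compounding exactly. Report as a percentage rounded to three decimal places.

3.631%

Nominal growth factor = 1.1112 × 1.1440 × 1.0360 × 1.0304 = 1.357013
Price-level growth factor = 1.0118 × 1.0776 × 1.0948 × 1.0970 = 1.309464
Real growth factor = 1.357013 / 1.309464 = 1.036311
Total real return = 1.036311 − 1 → 3.631%.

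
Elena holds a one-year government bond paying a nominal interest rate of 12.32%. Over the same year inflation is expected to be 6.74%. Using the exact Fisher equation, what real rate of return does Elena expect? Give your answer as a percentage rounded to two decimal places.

1 + r = 1.12320 / 1.06740 = 1.052277
r = 1.052277 − 1 = 5.2277%, i.e. 5.23%.

5.23%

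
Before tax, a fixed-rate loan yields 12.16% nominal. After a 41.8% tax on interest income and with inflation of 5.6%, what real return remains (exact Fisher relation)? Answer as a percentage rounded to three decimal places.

After-tax nominal return = 12.16% × (1 − 0.418) = 7.07712%.
1 + r = 1.0707712 / 1.05600 = 1.013988
After-tax real rate = 1.013988 − 1 → 1.399%.

1.399%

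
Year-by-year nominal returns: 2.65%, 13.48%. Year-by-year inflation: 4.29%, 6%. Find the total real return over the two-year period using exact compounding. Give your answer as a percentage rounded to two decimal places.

Compound the nominal returns: 1.0265 × 1.1348 = 1.164872.
Compound inflation: 1.0429 × 1.0600 = 1.105474.
Deflate: 1.164872 / 1.105474 = 1.053731.
Total real return = 1.053731 − 1 → 5.37%.

5.37%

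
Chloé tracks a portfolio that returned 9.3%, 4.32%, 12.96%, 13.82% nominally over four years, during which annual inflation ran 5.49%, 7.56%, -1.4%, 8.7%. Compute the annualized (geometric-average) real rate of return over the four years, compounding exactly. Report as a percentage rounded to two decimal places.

4.78%

Compound the nominal returns: 1.0930 × 1.0432 × 1.1296 × 1.1382 = 1.46598999.
Compound inflation: 1.0549 × 1.0756 × 0.9860 × 1.0870 = 1.21609792.
Deflate: 1.46598999 / 1.21609792 = 1.20548680.
Annualized real rate = 1.20548680^(1/4) − 1 = 4.7829% → 4.78%.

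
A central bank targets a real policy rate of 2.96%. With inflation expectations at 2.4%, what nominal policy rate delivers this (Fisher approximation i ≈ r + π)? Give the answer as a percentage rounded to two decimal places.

i ≈ r + π = 2.96% + 2.4% = 5.36%.

5.36%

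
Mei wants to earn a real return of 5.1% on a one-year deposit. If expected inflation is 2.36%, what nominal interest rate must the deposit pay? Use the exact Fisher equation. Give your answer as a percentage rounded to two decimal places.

(1 + i) = (1 + r)(1 + π) = 1.05100 × 1.02360 = 1.0758036
i = 1.0758036 − 1, so the required nominal rate is 7.58%.

7.58%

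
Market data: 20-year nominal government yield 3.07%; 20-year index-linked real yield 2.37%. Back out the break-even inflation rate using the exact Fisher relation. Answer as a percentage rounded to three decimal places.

0.684%

(1 + π) = (1 + i)/(1 + r) = 1.03070 / 1.02370 = 1.006838
Break-even inflation = 1.006838 − 1 → 0.684%.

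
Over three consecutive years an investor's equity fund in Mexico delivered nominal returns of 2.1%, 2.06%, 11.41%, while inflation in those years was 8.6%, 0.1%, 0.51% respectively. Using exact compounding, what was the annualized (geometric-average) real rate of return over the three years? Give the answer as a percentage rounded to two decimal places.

2.04%

Nominal growth factor = 1.0210 × 1.0206 × 1.1141 = 1.16092852
Price-level growth factor = 1.0860 × 1.0010 × 1.0051 = 1.09263014
Real growth factor = 1.16092852 / 1.09263014 = 1.06250823
Annualized real rate = 1.06250823^(1/3) − 1 = 2.0416% → 2.04%.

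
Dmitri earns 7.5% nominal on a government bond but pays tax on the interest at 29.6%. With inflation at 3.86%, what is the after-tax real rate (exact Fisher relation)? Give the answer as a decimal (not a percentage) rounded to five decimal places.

After-tax nominal return = 7.5% × (1 − 0.296) = 5.2800%.
1 + r = 1.05280 / 1.03860 = 1.013672
After-tax real rate = 1.013672 − 1 → 0.01367.

0.01367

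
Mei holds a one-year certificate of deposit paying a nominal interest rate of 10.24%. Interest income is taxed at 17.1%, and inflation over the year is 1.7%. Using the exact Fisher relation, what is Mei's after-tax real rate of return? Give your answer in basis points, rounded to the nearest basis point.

After-tax nominal return = 10.24% × (1 − 0.171) = 8.48896%.
1 + r = 1.0848896 / 1.01700 = 1.066755
After-tax real rate = 1.066755 − 1 → 668 basis points.

668 basis points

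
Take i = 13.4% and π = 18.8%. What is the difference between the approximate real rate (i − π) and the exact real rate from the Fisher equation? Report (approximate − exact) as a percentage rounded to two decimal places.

-0.85%

Approximate: r ≈ 13.400% − 18.800% = -5.4000%
Exact: (1 + 0.1340)/(1 + 0.1880) − 1 = -4.5455%
Error = -5.4000% − (-4.5455%) = -0.8545% → -0.85%.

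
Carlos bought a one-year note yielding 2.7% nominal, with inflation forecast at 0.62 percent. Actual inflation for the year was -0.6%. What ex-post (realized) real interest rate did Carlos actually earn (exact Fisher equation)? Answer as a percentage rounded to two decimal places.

3.32%

Ex-post: (1 + 0.0270)/(1 − 0.0060) − 1 = 3.3199%
So the realized real rate is 3.32%.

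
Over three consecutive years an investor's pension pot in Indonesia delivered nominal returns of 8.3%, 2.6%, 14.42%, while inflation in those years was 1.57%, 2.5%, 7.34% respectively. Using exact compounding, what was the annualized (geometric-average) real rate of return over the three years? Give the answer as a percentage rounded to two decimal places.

Nominal growth factor = 1.0830 × 1.0260 × 1.1442 = 1.27138698
Price-level growth factor = 1.0157 × 1.0250 × 1.0734 = 1.11750869
Real growth factor = 1.27138698 / 1.11750869 = 1.13769763
Annualized real rate = 1.13769763^(1/3) − 1 = 4.3940% → 4.39%.

4.39%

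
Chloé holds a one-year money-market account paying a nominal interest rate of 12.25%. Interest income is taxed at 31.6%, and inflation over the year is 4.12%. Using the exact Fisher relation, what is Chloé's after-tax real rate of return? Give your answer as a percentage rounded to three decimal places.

After-tax nominal return = 12.25% × (1 − 0.316) = 8.3790%.
1 + r = 1.08379 / 1.04120 = 1.0409047
After-tax real rate = 1.0409047 − 1 → 4.090%.

4.090%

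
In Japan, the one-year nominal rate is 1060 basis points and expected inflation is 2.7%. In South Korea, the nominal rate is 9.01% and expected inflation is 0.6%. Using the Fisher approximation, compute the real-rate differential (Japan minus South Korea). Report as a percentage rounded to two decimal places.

-0.51%

Japan: 10.6% − 2.7% = 7.900%
South Korea: 9.01% − 0.6% = 8.410%
Differential = -0.510% → -0.51%.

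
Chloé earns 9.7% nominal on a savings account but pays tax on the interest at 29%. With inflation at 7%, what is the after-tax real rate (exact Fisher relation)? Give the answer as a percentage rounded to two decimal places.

-0.11%

After-tax nominal return = 9.7% × (1 − 0.29) = 6.8870%.
1 + r = 1.06887 / 1.07000 = 0.998944
After-tax real rate = 0.998944 − 1 → -0.11%.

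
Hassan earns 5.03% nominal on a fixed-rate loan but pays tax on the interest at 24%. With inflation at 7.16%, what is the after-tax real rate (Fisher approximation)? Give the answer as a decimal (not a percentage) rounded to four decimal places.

After-tax nominal return = 5.03% × (1 − 0.24) = 3.8228%.
r ≈ 3.8228% − 7.16% → -0.0334.

-0.0334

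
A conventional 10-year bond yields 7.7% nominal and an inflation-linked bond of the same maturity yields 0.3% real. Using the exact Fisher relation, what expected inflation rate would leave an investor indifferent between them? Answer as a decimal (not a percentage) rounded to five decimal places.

(1 + π) = (1 + i)/(1 + r) = 1.07700 / 1.00300 = 1.073779
Break-even inflation = 1.073779 − 1 → 0.07378.

0.07378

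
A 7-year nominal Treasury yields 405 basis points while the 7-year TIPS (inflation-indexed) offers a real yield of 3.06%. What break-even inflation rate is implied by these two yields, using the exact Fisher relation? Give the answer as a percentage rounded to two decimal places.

0.96%

(1 + π) = (1 + i)/(1 + r) = 1.04050 / 1.03060 = 1.009606
Break-even inflation = 1.009606 − 1 → 0.96%.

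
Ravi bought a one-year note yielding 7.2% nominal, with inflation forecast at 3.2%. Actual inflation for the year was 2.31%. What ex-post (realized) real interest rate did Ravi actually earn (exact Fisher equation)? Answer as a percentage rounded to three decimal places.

4.780%

Ex-post: (1 + 0.0720)/(1 + 0.0231) − 1 = 4.7796%
So the realized real rate is 4.780%.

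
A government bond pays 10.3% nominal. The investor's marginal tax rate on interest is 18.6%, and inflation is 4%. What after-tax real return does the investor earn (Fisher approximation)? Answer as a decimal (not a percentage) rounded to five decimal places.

0.04384

After-tax nominal return = 10.3% × (1 − 0.186) = 8.3842%.
r ≈ 8.3842% − 4% → 0.04384.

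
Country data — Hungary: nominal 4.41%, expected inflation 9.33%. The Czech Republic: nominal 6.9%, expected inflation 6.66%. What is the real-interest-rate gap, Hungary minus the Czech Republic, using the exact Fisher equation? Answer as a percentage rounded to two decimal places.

Hungary: (1 + 0.0441)/(1 + 0.0933) − 1 = -4.5001%
The Czech Republic: (1 + 0.0690)/(1 + 0.0666) − 1 = 0.2250%
Differential = -4.5001% − 0.2250% = -4.7252% → -4.73%.

-4.73%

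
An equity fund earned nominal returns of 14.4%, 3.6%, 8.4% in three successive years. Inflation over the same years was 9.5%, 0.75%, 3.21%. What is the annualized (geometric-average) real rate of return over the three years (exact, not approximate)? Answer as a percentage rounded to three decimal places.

Nominal growth factor = 1.1440 × 1.0360 × 1.0840 = 1.284739456
Price-level growth factor = 1.0950 × 1.0075 × 1.0321 = 1.138625621
Real growth factor = 1.284739456 / 1.138625621 = 1.128324738
Annualized real rate = 1.128324738^(1/3) − 1 = 4.10655% → 4.107%.

4.107%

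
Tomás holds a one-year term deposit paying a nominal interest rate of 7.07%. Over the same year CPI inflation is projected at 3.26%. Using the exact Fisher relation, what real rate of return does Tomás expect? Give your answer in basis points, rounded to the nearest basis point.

369 basis points

1 + r = 1.07070 / 1.03260 = 1.036897
r = 1.036897 − 1 = 3.6897%, i.e. 369 basis points.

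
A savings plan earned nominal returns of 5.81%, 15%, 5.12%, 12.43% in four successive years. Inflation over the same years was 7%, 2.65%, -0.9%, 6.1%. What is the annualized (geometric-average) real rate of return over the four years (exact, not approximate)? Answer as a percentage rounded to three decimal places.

5.637%

Compound the nominal returns: 1.0581 × 1.1500 × 1.0512 × 1.1243 = 1.43811004.
Compound inflation: 1.0700 × 1.0265 × 0.9910 × 1.0610 = 1.15486646.
Deflate: 1.43811004 / 1.15486646 = 1.24526089.
Annualized real rate = 1.24526089^(1/4) − 1 = 5.6368% → 5.637%.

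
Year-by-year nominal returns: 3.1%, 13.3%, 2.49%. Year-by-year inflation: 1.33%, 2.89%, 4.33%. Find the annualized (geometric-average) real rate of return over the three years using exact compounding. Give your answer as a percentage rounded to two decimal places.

Nominal growth factor = 1.0310 × 1.1330 × 1.0249 = 1.19720926
Price-level growth factor = 1.0133 × 1.0289 × 1.0433 = 1.08772827
Real growth factor = 1.19720926 / 1.08772827 = 1.10065105
Annualized real rate = 1.10065105^(1/3) − 1 = 3.2484% → 3.25%.

3.25%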